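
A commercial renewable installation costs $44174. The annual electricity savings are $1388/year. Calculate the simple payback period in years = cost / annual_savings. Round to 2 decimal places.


Simple payback period = initial cost / annual savings
Payback = 44174 / 1388
Payback = 31.83 years

31.83


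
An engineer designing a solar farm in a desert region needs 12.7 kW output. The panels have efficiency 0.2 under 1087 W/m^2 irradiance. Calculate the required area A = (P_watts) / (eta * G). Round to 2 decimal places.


Convert target power to watts: P = 12.7 * 1000 = 12700.0 W
Compute denominator: eta * G = 0.2 * 1087 = 217.4
Required area A = P / (eta * G) = 12700.0 / 217.4
A = 58.42 m^2

58.42


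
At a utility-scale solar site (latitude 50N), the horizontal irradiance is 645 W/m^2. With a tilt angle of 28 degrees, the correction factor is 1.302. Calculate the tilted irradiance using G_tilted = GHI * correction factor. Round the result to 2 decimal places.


Identify the given values:
  GHI = 645 W/m^2, tilt correction factor = 1.302
Apply the formula G_tilted = GHI * factor:
  G_tilted = 645 * 1.302
  G_tilted = 839.79 W/m^2

839.79


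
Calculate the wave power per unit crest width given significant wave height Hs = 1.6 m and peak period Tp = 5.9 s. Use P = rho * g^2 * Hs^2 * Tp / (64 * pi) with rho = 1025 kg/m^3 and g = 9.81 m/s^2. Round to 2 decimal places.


Apply wave power formula:
  g^2 = 9.81^2 = 96.2361
  Hs^2 = 1.6^2 = 2.56
  Numerator = rho * g^2 * Hs^2 * Tp = 1025 * 96.2361 * 2.56 * 5.9 = 1489888.81
  Denominator = 64 * pi = 201.0619
  P = 1489888.81 / 201.0619 = 7410.10 W/m

7410.10


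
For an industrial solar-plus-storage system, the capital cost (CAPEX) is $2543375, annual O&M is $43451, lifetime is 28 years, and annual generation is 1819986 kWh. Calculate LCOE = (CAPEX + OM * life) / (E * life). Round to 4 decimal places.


Total cost = CAPEX + OM * lifetime = 2543375 + 43451 * 28 = 2543375 + 1216628 = 3760003
Total generation = annual * lifetime = 1819986 * 28 = 50959608 kWh
LCOE = 3760003 / 50959608
LCOE = 0.0738 $/kWh

0.0738


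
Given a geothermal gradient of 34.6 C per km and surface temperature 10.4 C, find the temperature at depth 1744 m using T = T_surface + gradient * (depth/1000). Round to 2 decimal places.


Convert depth to km: 1744 / 1000 = 1.744 km
Temperature increase = gradient * depth_km = 34.6 * 1.744 = 60.34 C
Temperature at depth = T_surface + delta_T = 10.4 + 60.34
T = 70.74 C

70.74


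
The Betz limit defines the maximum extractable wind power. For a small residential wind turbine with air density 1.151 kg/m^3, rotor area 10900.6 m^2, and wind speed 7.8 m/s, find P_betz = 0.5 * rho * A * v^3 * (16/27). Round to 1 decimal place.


The Betz coefficient Cp_max = 16/27 = 0.5926
v^3 = 7.8^3 = 474.552
P_betz = 0.5 * rho * A * v^3 * Cp_max
P_betz = 0.5 * 1.151 * 10900.6 * 474.552 * 0.5926
P_betz = 1764151.0 W

1764151.0


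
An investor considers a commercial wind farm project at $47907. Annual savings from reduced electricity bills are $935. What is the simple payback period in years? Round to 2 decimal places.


Simple payback period = initial cost / annual savings
Payback = 47907 / 935
Payback = 51.24 years

51.24


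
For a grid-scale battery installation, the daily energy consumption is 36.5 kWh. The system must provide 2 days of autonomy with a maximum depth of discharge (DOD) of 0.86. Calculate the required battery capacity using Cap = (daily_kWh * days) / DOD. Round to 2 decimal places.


Total energy needed = daily * days = 36.5 * 2 = 73.0 kWh
Account for depth of discharge:
  Cap = total_energy / DOD = 73.0 / 0.86
  Cap = 84.88 kWh

84.88


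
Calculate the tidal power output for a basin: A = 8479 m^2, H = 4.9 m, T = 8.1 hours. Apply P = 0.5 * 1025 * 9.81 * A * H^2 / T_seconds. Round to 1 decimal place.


Convert period to seconds: T = 8.1 * 3600 = 29160.0 s
H^2 = 4.9^2 = 24.01
P = 0.5 * rho * g * A * H^2 / T
P = 0.5 * 1025 * 9.81 * 8479 * 24.01 / 29160.0
P = 35100.4 W

35100.4


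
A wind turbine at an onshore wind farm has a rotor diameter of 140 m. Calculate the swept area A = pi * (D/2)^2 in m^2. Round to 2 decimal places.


Compute the rotor radius:
  r = D / 2 = 140 / 2 = 70.0 m
Calculate swept area:
  A = pi * r^2 = pi * 70.0^2
  A = 15393.80 m^2

15393.80


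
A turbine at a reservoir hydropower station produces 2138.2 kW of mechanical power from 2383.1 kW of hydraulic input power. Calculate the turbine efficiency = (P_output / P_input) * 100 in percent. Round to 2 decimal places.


Turbine efficiency = (output power / input power) * 100
eta = (2138.2 / 2383.1) * 100
eta = 89.72%

89.72


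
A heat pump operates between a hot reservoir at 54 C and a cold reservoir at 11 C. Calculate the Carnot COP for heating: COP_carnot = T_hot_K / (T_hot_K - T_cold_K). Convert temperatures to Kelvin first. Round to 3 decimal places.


Convert to Kelvin:
  T_hot = 54 + 273.15 = 327.15 K
  T_cold = 11 + 273.15 = 284.15 K
Apply Carnot COP formula:
  COP = T_hot_K / (T_hot_K - T_cold_K) = 327.15 / 43.0
  COP = 7.608

7.608


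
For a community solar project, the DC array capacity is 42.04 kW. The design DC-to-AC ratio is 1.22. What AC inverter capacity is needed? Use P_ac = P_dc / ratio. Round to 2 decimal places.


The inverter AC capacity is determined by the DC/AC ratio.
Given: P_dc = 42.04 kW, DC/AC ratio = 1.22
P_ac = P_dc / ratio = 42.04 / 1.22
P_ac = 34.46 kW

34.46


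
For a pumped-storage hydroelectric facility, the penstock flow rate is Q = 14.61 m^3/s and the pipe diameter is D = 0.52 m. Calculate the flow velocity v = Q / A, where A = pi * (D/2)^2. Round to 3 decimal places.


Compute pipe cross-sectional area:
  A = pi * (D/2)^2 = pi * (0.52/2)^2 = 0.2124 m^2
Calculate velocity:
  v = Q / A = 14.61 / 0.2124
  v = 68.794 m/s

68.794


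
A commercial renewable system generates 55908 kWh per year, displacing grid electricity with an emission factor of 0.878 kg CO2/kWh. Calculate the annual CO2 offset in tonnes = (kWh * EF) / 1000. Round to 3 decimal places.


CO2 offset in kg = generation * emission_factor
CO2 offset = 55908 * 0.878 = 49087.22 kg
Convert to tonnes:
  CO2 offset = 49087.22 / 1000 = 49.087 tonnes

49.087


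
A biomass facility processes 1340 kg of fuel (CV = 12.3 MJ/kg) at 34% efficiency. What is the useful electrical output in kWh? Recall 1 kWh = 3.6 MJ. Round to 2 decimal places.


Total energy = mass * CV = 1340 * 12.3 = 16482.0 MJ
Useful energy = total * eta = 16482.0 * 0.34 = 5603.88 MJ
Convert to kWh: 5603.88 / 3.6
Useful energy = 1556.63 kWh

1556.63


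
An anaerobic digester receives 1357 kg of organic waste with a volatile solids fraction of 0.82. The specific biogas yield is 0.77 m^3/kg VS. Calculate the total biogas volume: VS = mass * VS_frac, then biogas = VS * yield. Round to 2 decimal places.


Compute volatile solids:
  VS = mass * VS_fraction = 1357 * 0.82 = 1112.74 kg
Calculate biogas volume:
  Biogas = VS * specific_yield = 1112.74 * 0.77
  Biogas = 856.81 m^3

856.81


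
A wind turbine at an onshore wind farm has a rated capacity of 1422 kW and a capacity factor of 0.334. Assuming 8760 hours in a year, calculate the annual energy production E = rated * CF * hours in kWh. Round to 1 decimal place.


Annual energy = rated_kW * capacity_factor * hours_per_year
Given: P_rated = 1422 kW, CF = 0.334, hours = 8760
E = 1422 * 0.334 * 8760
E = 4160544.5 kWh

4160544.5


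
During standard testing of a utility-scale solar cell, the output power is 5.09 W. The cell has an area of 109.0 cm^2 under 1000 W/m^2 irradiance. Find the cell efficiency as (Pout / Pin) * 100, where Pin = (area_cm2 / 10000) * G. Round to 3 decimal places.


First compute the input power:
  Pin = area_cm2 / 10000 * G = 109.0 / 10000 * 1000 = 10.9 W
Then compute efficiency:
  Efficiency = (Pout / Pin) * 100 = (5.09 / 10.9) * 100
  Efficiency = 46.697%

46.697


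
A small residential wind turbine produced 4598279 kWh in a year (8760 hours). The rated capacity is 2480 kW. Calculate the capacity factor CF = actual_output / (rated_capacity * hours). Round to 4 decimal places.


Capacity factor = actual output / maximum possible output
Maximum possible = rated * hours = 2480 * 8760 = 21724800 kWh
CF = 4598279 / 21724800
CF = 0.2117

0.2117


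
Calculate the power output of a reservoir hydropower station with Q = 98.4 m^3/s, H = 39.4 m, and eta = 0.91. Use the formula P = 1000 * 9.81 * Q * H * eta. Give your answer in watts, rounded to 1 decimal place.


Apply the hydropower formula P = rho * g * Q * H * eta
rho * g = 1000 * 9.81 = 9810.0
P = 9810.0 * 98.4 * 39.4 * 0.91
P = 34610009.6 W

34610009.6


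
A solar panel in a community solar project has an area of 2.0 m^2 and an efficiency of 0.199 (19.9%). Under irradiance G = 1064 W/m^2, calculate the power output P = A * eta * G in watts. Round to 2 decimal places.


Use the solar power formula P = A * eta * G.
Given: A = 2.0 m^2, eta = 0.199, G = 1064 W/m^2
P = 2.0 * 0.199 * 1064
P = 423.47 W

423.47


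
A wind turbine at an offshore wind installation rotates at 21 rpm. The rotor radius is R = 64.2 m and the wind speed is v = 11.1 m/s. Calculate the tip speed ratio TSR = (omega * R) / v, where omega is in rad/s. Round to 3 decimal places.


Convert rotational speed to rad/s:
  omega = 21 * 2 * pi / 60 = 2.1991 rad/s
Compute tip speed:
  v_tip = omega * R = 2.1991 * 64.2 = 141.183 m/s
Tip speed ratio:
  TSR = v_tip / v_wind = 141.183 / 11.1 = 12.719

12.719


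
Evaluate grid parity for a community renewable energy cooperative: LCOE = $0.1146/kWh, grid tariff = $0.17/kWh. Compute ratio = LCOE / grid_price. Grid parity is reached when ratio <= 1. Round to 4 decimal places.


Compare LCOE to grid price:
  LCOE = $0.1146/kWh, Grid price = $0.17/kWh
  Ratio = LCOE / grid_price = 0.1146 / 0.17 = 0.6741
  Grid parity achieved (ratio <= 1)? yes

0.6741


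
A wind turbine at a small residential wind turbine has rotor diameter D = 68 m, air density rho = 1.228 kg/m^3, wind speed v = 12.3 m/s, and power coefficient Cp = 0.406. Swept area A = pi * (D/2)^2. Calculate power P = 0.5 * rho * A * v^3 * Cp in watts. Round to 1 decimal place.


Step 1 -- Compute swept area:
  A = pi * (D/2)^2 = pi * (68/2)^2 = 3631.68 m^2
Step 2 -- Apply wind power equation:
  P = 0.5 * rho * A * v^3 * Cp
  v^3 = 12.3^3 = 1860.867
  P = 0.5 * 1.228 * 3631.68 * 1860.867 * 0.406
  P = 1684680.1 W

1684680.1


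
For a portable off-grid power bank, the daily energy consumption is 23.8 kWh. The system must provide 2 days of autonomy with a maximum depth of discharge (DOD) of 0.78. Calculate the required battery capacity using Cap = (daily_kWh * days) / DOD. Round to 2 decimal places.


Total energy needed = daily * days = 23.8 * 2 = 47.6 kWh
Account for depth of discharge:
  Cap = total_energy / DOD = 47.6 / 0.78
  Cap = 61.03 kWh

61.03


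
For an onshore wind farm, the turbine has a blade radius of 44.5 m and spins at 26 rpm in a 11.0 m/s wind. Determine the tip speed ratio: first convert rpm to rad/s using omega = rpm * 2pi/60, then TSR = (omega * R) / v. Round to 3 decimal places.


Convert rotational speed to rad/s:
  omega = 26 * 2 * pi / 60 = 2.7227 rad/s
Compute tip speed:
  v_tip = omega * R = 2.7227 * 44.5 = 121.161 m/s
Tip speed ratio:
  TSR = v_tip / v_wind = 121.161 / 11.0 = 11.015

11.015


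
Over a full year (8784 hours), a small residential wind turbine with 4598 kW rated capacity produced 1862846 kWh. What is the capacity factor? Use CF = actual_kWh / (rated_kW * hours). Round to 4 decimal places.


Capacity factor = actual output / maximum possible output
Maximum possible = rated * hours = 4598 * 8784 = 40388832 kWh
CF = 1862846 / 40388832
CF = 0.0461

0.0461


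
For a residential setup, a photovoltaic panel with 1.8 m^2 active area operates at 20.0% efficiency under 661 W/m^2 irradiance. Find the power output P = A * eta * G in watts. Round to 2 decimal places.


Use the solar power formula P = A * eta * G.
Given: A = 1.8 m^2, eta = 0.2, G = 661 W/m^2
P = 1.8 * 0.2 * 661
P = 237.96 W

237.96


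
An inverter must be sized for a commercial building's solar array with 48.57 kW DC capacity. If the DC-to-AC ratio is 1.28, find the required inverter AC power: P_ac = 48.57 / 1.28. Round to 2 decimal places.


The inverter AC capacity is determined by the DC/AC ratio.
Given: P_dc = 48.57 kW, DC/AC ratio = 1.28
P_ac = P_dc / ratio = 48.57 / 1.28
P_ac = 37.95 kW

37.95


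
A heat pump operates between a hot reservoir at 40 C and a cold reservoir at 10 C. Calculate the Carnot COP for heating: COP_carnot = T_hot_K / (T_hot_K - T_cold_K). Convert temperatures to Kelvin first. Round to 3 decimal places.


Convert to Kelvin:
  T_hot = 40 + 273.15 = 313.15 K
  T_cold = 10 + 273.15 = 283.15 K
Apply Carnot COP formula:
  COP = T_hot_K / (T_hot_K - T_cold_K) = 313.15 / 30.0
  COP = 10.438

10.438


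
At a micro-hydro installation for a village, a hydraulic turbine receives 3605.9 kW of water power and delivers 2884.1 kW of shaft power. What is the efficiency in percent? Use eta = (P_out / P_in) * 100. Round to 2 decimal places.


Turbine efficiency = (output power / input power) * 100
eta = (2884.1 / 3605.9) * 100
eta = 79.98%

79.98


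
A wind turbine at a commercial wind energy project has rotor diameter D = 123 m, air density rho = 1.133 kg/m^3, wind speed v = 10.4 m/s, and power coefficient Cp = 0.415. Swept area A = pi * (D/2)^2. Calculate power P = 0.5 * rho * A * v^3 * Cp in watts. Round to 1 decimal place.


Step 1 -- Compute swept area:
  A = pi * (D/2)^2 = pi * (123/2)^2 = 11882.29 m^2
Step 2 -- Apply wind power equation:
  P = 0.5 * rho * A * v^3 * Cp
  v^3 = 10.4^3 = 1124.864
  P = 0.5 * 1.133 * 11882.29 * 1124.864 * 0.415
  P = 3142303.5 W

3142303.5


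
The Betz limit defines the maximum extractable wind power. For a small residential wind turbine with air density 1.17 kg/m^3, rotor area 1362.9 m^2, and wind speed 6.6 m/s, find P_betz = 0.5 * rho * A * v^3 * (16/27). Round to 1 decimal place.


The Betz coefficient Cp_max = 16/27 = 0.5926
v^3 = 6.6^3 = 287.496
P_betz = 0.5 * rho * A * v^3 * Cp_max
P_betz = 0.5 * 1.17 * 1362.9 * 287.496 * 0.5926
P_betz = 135833.8 W

135833.8


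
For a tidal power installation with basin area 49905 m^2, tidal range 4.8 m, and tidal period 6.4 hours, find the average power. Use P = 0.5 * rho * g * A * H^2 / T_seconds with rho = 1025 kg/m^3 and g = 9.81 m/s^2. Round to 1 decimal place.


Convert period to seconds: T = 6.4 * 3600 = 23040.0 s
H^2 = 4.8^2 = 23.04
P = 0.5 * rho * g * A * H^2 / T
P = 0.5 * 1025 * 9.81 * 49905 * 23.04 / 23040.0
P = 250903.6 W

250903.6


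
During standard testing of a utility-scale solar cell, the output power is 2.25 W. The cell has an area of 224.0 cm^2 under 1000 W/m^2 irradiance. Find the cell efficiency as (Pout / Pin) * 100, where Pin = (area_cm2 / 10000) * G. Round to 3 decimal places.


First compute the input power:
  Pin = area_cm2 / 10000 * G = 224.0 / 10000 * 1000 = 22.4 W
Then compute efficiency:
  Efficiency = (Pout / Pin) * 100 = (2.25 / 22.4) * 100
  Efficiency = 10.045%

10.045


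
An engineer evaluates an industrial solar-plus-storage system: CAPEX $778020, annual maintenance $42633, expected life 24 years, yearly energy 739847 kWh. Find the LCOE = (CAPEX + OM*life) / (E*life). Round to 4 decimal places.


Total cost = CAPEX + OM * lifetime = 778020 + 42633 * 24 = 778020 + 1023192 = 1801212
Total generation = annual * lifetime = 739847 * 24 = 17756328 kWh
LCOE = 1801212 / 17756328
LCOE = 0.1014 $/kWh

0.1014


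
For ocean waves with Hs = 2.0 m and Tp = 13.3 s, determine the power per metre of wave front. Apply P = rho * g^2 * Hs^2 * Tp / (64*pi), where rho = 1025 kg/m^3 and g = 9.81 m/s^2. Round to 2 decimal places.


Apply wave power formula:
  g^2 = 9.81^2 = 96.2361
  Hs^2 = 2.0^2 = 4.0
  Numerator = rho * g^2 * Hs^2 * Tp = 1025 * 96.2361 * 4.0 * 13.3 = 5247754.53
  Denominator = 64 * pi = 201.0619
  P = 5247754.53 / 201.0619 = 26100.19 W/m

26100.19


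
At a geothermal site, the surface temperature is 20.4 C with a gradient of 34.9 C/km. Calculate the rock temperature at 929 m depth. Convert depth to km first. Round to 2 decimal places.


Convert depth to km: 929 / 1000 = 0.929 km
Temperature increase = gradient * depth_km = 34.9 * 0.929 = 32.42 C
Temperature at depth = T_surface + delta_T = 20.4 + 32.42
T = 52.82 C

52.82


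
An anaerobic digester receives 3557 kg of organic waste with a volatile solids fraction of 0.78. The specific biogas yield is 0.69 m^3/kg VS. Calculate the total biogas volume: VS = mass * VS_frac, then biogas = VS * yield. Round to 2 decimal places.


Compute volatile solids:
  VS = mass * VS_fraction = 3557 * 0.78 = 2774.46 kg
Calculate biogas volume:
  Biogas = VS * specific_yield = 2774.46 * 0.69
  Biogas = 1914.38 m^3

1914.38


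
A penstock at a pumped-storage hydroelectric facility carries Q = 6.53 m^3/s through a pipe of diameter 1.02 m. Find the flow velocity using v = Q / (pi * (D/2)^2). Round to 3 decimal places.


Compute pipe cross-sectional area:
  A = pi * (D/2)^2 = pi * (1.02/2)^2 = 0.8171 m^2
Calculate velocity:
  v = Q / A = 6.53 / 0.8171
  v = 7.991 m/s

7.991


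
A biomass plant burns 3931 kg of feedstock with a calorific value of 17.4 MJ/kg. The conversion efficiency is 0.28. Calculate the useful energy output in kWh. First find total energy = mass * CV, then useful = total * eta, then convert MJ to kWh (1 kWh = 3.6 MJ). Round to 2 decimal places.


Total energy = mass * CV = 3931 * 17.4 = 68399.4 MJ
Useful energy = total * eta = 68399.4 * 0.28 = 19151.83 MJ
Convert to kWh: 19151.83 / 3.6
Useful energy = 5319.95 kWh

5319.95


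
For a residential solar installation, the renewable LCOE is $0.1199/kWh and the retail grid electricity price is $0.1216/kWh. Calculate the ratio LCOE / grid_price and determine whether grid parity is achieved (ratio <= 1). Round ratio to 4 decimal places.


Compare LCOE to grid price:
  LCOE = $0.1199/kWh, Grid price = $0.1216/kWh
  Ratio = LCOE / grid_price = 0.1199 / 0.1216 = 0.9860
  Grid parity achieved (ratio <= 1)? yes

0.9860


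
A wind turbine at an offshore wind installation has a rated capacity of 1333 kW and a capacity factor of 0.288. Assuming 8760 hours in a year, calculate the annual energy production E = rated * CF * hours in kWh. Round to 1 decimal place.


Annual energy = rated_kW * capacity_factor * hours_per_year
Given: P_rated = 1333 kW, CF = 0.288, hours = 8760
E = 1333 * 0.288 * 8760
E = 3362999.0 kWh

3362999.0


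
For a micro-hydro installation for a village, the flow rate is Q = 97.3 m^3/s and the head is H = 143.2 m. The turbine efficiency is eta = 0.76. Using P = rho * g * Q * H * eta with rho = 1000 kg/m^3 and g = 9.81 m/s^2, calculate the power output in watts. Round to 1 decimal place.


Apply the hydropower formula P = rho * g * Q * H * eta
rho * g = 1000 * 9.81 = 9810.0
P = 9810.0 * 97.3 * 143.2 * 0.76
P = 103881558.8 W

103881558.8


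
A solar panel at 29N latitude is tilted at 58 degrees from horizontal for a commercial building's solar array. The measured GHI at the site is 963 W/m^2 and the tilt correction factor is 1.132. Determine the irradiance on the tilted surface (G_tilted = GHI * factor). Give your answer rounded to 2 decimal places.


Identify the given values:
  GHI = 963 W/m^2, tilt correction factor = 1.132
Apply the formula G_tilted = GHI * factor:
  G_tilted = 963 * 1.132
  G_tilted = 1090.12 W/m^2

1090.12


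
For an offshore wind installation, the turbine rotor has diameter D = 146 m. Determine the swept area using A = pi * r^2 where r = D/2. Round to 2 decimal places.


Compute the rotor radius:
  r = D / 2 = 146 / 2 = 73.0 m
Calculate swept area:
  A = pi * r^2 = pi * 73.0^2
  A = 16741.55 m^2

16741.55


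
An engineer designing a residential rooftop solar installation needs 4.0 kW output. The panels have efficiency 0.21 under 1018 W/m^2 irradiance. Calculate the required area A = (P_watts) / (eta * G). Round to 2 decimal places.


Convert target power to watts: P = 4.0 * 1000 = 4000.0 W
Compute denominator: eta * G = 0.21 * 1018 = 213.78
Required area A = P / (eta * G) = 4000.0 / 213.78
A = 18.71 m^2

18.71


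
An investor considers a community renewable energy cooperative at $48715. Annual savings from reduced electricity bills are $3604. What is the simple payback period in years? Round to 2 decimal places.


Simple payback period = initial cost / annual savings
Payback = 48715 / 3604
Payback = 13.52 years

13.52


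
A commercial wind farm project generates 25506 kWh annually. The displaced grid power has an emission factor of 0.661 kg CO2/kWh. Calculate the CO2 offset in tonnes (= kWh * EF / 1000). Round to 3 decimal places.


CO2 offset in kg = generation * emission_factor
CO2 offset = 25506 * 0.661 = 16859.47 kg
Convert to tonnes:
  CO2 offset = 16859.47 / 1000 = 16.859 tonnes

16.859


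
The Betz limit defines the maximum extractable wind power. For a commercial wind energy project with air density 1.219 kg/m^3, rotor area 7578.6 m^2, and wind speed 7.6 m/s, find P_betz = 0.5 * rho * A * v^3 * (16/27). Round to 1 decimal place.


The Betz coefficient Cp_max = 16/27 = 0.5926
v^3 = 7.6^3 = 438.976
P_betz = 0.5 * rho * A * v^3 * Cp_max
P_betz = 0.5 * 1.219 * 7578.6 * 438.976 * 0.5926
P_betz = 1201599.4 W

1201599.4


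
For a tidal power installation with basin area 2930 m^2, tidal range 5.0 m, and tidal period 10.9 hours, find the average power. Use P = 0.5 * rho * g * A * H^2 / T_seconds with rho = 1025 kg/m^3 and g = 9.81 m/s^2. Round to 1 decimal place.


Convert period to seconds: T = 10.9 * 3600 = 39240.0 s
H^2 = 5.0^2 = 25.0
P = 0.5 * rho * g * A * H^2 / T
P = 0.5 * 1025 * 9.81 * 2930 * 25.0 / 39240.0
P = 9385.2 W

9385.2


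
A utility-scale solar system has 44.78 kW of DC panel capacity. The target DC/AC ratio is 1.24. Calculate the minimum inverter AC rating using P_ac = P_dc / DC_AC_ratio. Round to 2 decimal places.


The inverter AC capacity is determined by the DC/AC ratio.
Given: P_dc = 44.78 kW, DC/AC ratio = 1.24
P_ac = P_dc / ratio = 44.78 / 1.24
P_ac = 36.11 kW

36.11


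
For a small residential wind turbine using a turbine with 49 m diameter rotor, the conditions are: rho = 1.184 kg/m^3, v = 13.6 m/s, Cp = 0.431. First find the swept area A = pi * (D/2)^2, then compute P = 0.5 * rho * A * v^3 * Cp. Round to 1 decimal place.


Step 1 -- Compute swept area:
  A = pi * (D/2)^2 = pi * (49/2)^2 = 1885.74 m^2
Step 2 -- Apply wind power equation:
  P = 0.5 * rho * A * v^3 * Cp
  v^3 = 13.6^3 = 2515.456
  P = 0.5 * 1.184 * 1885.74 * 2515.456 * 0.431
  P = 1210313.1 W

1210313.1


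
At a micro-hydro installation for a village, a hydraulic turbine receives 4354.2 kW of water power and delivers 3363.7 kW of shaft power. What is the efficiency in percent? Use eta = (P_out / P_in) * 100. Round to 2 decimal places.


Turbine efficiency = (output power / input power) * 100
eta = (3363.7 / 4354.2) * 100
eta = 77.25%

77.25


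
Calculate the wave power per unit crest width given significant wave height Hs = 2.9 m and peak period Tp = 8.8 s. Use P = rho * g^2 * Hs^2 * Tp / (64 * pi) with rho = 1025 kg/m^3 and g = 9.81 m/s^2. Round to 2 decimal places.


Apply wave power formula:
  g^2 = 9.81^2 = 96.2361
  Hs^2 = 2.9^2 = 8.41
  Numerator = rho * g^2 * Hs^2 * Tp = 1025 * 96.2361 * 8.41 * 8.8 = 7300297.32
  Denominator = 64 * pi = 201.0619
  P = 7300297.32 / 201.0619 = 36308.70 W/m

36308.70


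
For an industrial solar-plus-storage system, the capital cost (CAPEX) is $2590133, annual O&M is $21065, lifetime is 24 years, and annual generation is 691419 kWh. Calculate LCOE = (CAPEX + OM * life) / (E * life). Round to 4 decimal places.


Total cost = CAPEX + OM * lifetime = 2590133 + 21065 * 24 = 2590133 + 505560 = 3095693
Total generation = annual * lifetime = 691419 * 24 = 16594056 kWh
LCOE = 3095693 / 16594056
LCOE = 0.1866 $/kWh

0.1866


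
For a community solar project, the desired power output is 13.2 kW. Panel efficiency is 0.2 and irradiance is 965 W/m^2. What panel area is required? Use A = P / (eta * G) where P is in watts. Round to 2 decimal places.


Convert target power to watts: P = 13.2 * 1000 = 13200.0 W
Compute denominator: eta * G = 0.2 * 965 = 193.0
Required area A = P / (eta * G) = 13200.0 / 193.0
A = 68.39 m^2

68.39


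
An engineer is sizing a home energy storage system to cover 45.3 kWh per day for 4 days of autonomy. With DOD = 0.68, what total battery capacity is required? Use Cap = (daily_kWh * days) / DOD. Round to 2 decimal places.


Total energy needed = daily * days = 45.3 * 4 = 181.2 kWh
Account for depth of discharge:
  Cap = total_energy / DOD = 181.2 / 0.68
  Cap = 266.47 kWh

266.47


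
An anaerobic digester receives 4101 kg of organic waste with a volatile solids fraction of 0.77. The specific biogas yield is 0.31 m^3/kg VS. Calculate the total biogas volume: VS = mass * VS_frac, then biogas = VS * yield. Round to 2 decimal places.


Compute volatile solids:
  VS = mass * VS_fraction = 4101 * 0.77 = 3157.77 kg
Calculate biogas volume:
  Biogas = VS * specific_yield = 3157.77 * 0.31
  Biogas = 978.91 m^3

978.91


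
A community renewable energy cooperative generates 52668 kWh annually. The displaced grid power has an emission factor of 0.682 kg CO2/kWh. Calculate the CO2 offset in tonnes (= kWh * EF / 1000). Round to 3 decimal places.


CO2 offset in kg = generation * emission_factor
CO2 offset = 52668 * 0.682 = 35919.58 kg
Convert to tonnes:
  CO2 offset = 35919.58 / 1000 = 35.920 tonnes

35.920


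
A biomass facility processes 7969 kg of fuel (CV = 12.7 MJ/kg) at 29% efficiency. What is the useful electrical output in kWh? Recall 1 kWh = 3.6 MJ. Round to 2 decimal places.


Total energy = mass * CV = 7969 * 12.7 = 101206.3 MJ
Useful energy = total * eta = 101206.3 * 0.29 = 29349.83 MJ
Convert to kWh: 29349.83 / 3.6
Useful energy = 8152.73 kWh

8152.73


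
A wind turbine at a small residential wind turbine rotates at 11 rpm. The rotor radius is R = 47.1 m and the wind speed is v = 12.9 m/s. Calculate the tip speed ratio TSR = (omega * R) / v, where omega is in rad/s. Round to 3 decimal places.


Convert rotational speed to rad/s:
  omega = 11 * 2 * pi / 60 = 1.1519 rad/s
Compute tip speed:
  v_tip = omega * R = 1.1519 * 47.1 = 54.255 m/s
Tip speed ratio:
  TSR = v_tip / v_wind = 54.255 / 12.9 = 4.206

4.206


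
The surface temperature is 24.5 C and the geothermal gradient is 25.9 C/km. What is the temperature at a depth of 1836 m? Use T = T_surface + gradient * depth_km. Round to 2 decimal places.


Convert depth to km: 1836 / 1000 = 1.836 km
Temperature increase = gradient * depth_km = 25.9 * 1.836 = 47.55 C
Temperature at depth = T_surface + delta_T = 24.5 + 47.55
T = 72.05 C

72.05


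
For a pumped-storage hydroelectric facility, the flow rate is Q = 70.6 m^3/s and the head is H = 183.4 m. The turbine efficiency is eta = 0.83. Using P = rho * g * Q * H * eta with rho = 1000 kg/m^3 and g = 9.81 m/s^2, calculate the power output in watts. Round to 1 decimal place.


Apply the hydropower formula P = rho * g * Q * H * eta
rho * g = 1000 * 9.81 = 9810.0
P = 9810.0 * 70.6 * 183.4 * 0.83
P = 105426826.1 W

105426826.1


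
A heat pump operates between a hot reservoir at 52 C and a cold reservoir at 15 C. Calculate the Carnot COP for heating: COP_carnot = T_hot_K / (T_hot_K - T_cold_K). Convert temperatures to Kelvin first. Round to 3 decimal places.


Convert to Kelvin:
  T_hot = 52 + 273.15 = 325.15 K
  T_cold = 15 + 273.15 = 288.15 K
Apply Carnot COP formula:
  COP = T_hot_K / (T_hot_K - T_cold_K) = 325.15 / 37.0
  COP = 8.788

8.788


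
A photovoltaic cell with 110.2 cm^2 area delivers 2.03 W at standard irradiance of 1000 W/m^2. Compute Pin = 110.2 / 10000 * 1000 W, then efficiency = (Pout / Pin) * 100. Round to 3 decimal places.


First compute the input power:
  Pin = area_cm2 / 10000 * G = 110.2 / 10000 * 1000 = 11.02 W
Then compute efficiency:
  Efficiency = (Pout / Pin) * 100 = (2.03 / 11.02) * 100
  Efficiency = 18.421%

18.421


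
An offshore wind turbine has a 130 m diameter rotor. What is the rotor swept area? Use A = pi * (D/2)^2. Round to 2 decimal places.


Compute the rotor radius:
  r = D / 2 = 130 / 2 = 65.0 m
Calculate swept area:
  A = pi * r^2 = pi * 65.0^2
  A = 13273.23 m^2

13273.23


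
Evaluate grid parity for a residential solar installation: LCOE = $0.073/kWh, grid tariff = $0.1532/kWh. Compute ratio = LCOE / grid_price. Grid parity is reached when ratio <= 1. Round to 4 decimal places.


Compare LCOE to grid price:
  LCOE = $0.073/kWh, Grid price = $0.1532/kWh
  Ratio = LCOE / grid_price = 0.073 / 0.1532 = 0.4765
  Grid parity achieved (ratio <= 1)? yes

0.4765


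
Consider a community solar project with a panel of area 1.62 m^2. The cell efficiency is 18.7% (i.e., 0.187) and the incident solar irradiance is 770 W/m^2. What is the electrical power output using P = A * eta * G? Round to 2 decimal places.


Use the solar power formula P = A * eta * G.
Given: A = 1.62 m^2, eta = 0.187, G = 770 W/m^2
P = 1.62 * 0.187 * 770
P = 233.26 W

233.26


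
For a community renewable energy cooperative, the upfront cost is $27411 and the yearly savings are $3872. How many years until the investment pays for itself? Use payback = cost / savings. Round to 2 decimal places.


Simple payback period = initial cost / annual savings
Payback = 27411 / 3872
Payback = 7.08 years

7.08


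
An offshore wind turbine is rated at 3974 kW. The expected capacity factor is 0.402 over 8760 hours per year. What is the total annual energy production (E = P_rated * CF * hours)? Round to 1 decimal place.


Annual energy = rated_kW * capacity_factor * hours_per_year
Given: P_rated = 3974 kW, CF = 0.402, hours = 8760
E = 3974 * 0.402 * 8760
E = 13994520.5 kWh

13994520.5


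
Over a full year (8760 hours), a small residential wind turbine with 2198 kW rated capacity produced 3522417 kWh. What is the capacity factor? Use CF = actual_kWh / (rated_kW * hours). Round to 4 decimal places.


Capacity factor = actual output / maximum possible output
Maximum possible = rated * hours = 2198 * 8760 = 19254480 kWh
CF = 3522417 / 19254480
CF = 0.1829

0.1829


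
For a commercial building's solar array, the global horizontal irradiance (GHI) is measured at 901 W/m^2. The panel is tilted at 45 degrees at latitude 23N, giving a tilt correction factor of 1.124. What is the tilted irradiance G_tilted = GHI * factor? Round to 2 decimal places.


Identify the given values:
  GHI = 901 W/m^2, tilt correction factor = 1.124
Apply the formula G_tilted = GHI * factor:
  G_tilted = 901 * 1.124
  G_tilted = 1012.72 W/m^2

1012.72


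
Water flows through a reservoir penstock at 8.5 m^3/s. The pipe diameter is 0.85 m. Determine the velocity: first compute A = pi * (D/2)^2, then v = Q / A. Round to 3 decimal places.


Compute pipe cross-sectional area:
  A = pi * (D/2)^2 = pi * (0.85/2)^2 = 0.5675 m^2
Calculate velocity:
  v = Q / A = 8.5 / 0.5675
  v = 14.979 m/s

14.979


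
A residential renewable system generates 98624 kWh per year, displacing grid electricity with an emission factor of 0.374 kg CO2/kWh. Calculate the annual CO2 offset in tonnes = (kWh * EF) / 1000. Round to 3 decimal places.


CO2 offset in kg = generation * emission_factor
CO2 offset = 98624 * 0.374 = 36885.38 kg
Convert to tonnes:
  CO2 offset = 36885.38 / 1000 = 36.885 tonnes

36.885


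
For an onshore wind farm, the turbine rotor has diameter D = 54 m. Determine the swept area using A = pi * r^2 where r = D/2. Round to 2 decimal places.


Compute the rotor radius:
  r = D / 2 = 54 / 2 = 27.0 m
Calculate swept area:
  A = pi * r^2 = pi * 27.0^2
  A = 2290.22 m^2

2290.22


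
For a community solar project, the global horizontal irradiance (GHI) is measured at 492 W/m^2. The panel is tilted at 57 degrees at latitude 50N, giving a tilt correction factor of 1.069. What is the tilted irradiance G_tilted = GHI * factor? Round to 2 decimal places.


Identify the given values:
  GHI = 492 W/m^2, tilt correction factor = 1.069
Apply the formula G_tilted = GHI * factor:
  G_tilted = 492 * 1.069
  G_tilted = 525.95 W/m^2

525.95


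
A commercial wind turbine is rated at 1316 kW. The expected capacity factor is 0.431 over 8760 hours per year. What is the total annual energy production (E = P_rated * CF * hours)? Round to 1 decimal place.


Annual energy = rated_kW * capacity_factor * hours_per_year
Given: P_rated = 1316 kW, CF = 0.431, hours = 8760
E = 1316 * 0.431 * 8760
E = 4968637.0 kWh

4968637.0


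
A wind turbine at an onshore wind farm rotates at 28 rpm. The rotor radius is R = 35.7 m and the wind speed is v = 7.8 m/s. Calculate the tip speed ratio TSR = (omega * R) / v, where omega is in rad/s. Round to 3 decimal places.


Convert rotational speed to rad/s:
  omega = 28 * 2 * pi / 60 = 2.9322 rad/s
Compute tip speed:
  v_tip = omega * R = 2.9322 * 35.7 = 104.678 m/s
Tip speed ratio:
  TSR = v_tip / v_wind = 104.678 / 7.8 = 13.420

13.420


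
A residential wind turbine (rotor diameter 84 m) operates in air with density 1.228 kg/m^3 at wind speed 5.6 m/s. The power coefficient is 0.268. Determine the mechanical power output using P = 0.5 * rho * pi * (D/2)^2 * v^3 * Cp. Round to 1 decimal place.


Step 1 -- Compute swept area:
  A = pi * (D/2)^2 = pi * (84/2)^2 = 5541.77 m^2
Step 2 -- Apply wind power equation:
  P = 0.5 * rho * A * v^3 * Cp
  v^3 = 5.6^3 = 175.616
  P = 0.5 * 1.228 * 5541.77 * 175.616 * 0.268
  P = 160145.9 W

160145.9


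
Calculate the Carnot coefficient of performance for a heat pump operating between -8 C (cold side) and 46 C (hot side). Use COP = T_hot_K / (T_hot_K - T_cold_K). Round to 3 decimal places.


Convert to Kelvin:
  T_hot = 46 + 273.15 = 319.15 K
  T_cold = -8 + 273.15 = 265.15 K
Apply Carnot COP formula:
  COP = T_hot_K / (T_hot_K - T_cold_K) = 319.15 / 54.0
  COP = 5.910

5.910


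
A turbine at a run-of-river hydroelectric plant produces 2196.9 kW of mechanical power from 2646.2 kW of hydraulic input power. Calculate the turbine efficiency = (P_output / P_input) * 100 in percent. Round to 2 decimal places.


Turbine efficiency = (output power / input power) * 100
eta = (2196.9 / 2646.2) * 100
eta = 83.02%

83.02


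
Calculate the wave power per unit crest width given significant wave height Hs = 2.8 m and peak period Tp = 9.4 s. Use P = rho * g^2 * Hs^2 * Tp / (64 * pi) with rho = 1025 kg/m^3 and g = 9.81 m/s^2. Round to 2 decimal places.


Apply wave power formula:
  g^2 = 9.81^2 = 96.2361
  Hs^2 = 2.8^2 = 7.84
  Numerator = rho * g^2 * Hs^2 * Tp = 1025 * 96.2361 * 7.84 * 9.4 = 7269521.02
  Denominator = 64 * pi = 201.0619
  P = 7269521.02 / 201.0619 = 36155.63 W/m

36155.63


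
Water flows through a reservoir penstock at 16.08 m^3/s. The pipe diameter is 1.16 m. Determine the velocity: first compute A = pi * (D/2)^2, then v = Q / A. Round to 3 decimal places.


Compute pipe cross-sectional area:
  A = pi * (D/2)^2 = pi * (1.16/2)^2 = 1.0568 m^2
Calculate velocity:
  v = Q / A = 16.08 / 1.0568
  v = 15.215 m/s

15.215


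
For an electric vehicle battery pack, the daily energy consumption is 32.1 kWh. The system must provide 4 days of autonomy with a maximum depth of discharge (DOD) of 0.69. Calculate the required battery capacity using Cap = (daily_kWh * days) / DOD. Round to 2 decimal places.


Total energy needed = daily * days = 32.1 * 4 = 128.4 kWh
Account for depth of discharge:
  Cap = total_energy / DOD = 128.4 / 0.69
  Cap = 186.09 kWh

186.09


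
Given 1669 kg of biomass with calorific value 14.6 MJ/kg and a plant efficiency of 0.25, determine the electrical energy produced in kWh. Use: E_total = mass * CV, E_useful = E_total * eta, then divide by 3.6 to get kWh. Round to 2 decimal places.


Total energy = mass * CV = 1669 * 14.6 = 24367.4 MJ
Useful energy = total * eta = 24367.4 * 0.25 = 6091.85 MJ
Convert to kWh: 6091.85 / 3.6
Useful energy = 1692.18 kWh

1692.18


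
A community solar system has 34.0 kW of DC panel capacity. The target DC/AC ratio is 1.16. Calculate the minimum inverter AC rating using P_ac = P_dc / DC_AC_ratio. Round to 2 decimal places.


The inverter AC capacity is determined by the DC/AC ratio.
Given: P_dc = 34.0 kW, DC/AC ratio = 1.16
P_ac = P_dc / ratio = 34.0 / 1.16
P_ac = 29.31 kW

29.31


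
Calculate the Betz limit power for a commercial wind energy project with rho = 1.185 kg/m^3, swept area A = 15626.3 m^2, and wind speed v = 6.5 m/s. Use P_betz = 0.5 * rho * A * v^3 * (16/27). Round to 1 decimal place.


The Betz coefficient Cp_max = 16/27 = 0.5926
v^3 = 6.5^3 = 274.625
P_betz = 0.5 * rho * A * v^3 * Cp_max
P_betz = 0.5 * 1.185 * 15626.3 * 274.625 * 0.5926
P_betz = 1506748.6 W

1506748.6


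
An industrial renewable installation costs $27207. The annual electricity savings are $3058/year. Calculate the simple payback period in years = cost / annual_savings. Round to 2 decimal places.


Simple payback period = initial cost / annual savings
Payback = 27207 / 3058
Payback = 8.90 years

8.90


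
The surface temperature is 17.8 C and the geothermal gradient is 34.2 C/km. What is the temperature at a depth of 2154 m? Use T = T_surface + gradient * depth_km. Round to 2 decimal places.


Convert depth to km: 2154 / 1000 = 2.154 km
Temperature increase = gradient * depth_km = 34.2 * 2.154 = 73.67 C
Temperature at depth = T_surface + delta_T = 17.8 + 73.67
T = 91.47 C

91.47


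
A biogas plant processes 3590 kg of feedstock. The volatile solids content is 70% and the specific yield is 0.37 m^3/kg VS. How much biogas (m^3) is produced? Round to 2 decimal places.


Compute volatile solids:
  VS = mass * VS_fraction = 3590 * 0.7 = 2513.0 kg
Calculate biogas volume:
  Biogas = VS * specific_yield = 2513.0 * 0.37
  Biogas = 929.81 m^3

929.81


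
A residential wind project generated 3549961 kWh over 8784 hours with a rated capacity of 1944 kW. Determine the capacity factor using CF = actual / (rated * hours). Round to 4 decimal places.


Capacity factor = actual output / maximum possible output
Maximum possible = rated * hours = 1944 * 8784 = 17076096 kWh
CF = 3549961 / 17076096
CF = 0.2079

0.2079


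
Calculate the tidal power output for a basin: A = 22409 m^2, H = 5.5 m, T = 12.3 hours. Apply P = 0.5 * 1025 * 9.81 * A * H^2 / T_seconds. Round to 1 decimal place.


Convert period to seconds: T = 12.3 * 3600 = 44280.0 s
H^2 = 5.5^2 = 30.25
P = 0.5 * rho * g * A * H^2 / T
P = 0.5 * 1025 * 9.81 * 22409 * 30.25 / 44280.0
P = 76966.7 W

76966.7


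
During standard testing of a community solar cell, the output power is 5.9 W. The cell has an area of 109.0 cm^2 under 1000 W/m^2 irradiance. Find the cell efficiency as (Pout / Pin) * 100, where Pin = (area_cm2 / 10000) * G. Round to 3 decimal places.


First compute the input power:
  Pin = area_cm2 / 10000 * G = 109.0 / 10000 * 1000 = 10.9 W
Then compute efficiency:
  Efficiency = (Pout / Pin) * 100 = (5.9 / 10.9) * 100
  Efficiency = 54.128%

54.128


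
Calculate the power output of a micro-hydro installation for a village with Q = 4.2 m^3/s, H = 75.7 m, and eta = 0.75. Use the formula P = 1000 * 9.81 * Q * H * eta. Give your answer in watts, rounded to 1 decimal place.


Apply the hydropower formula P = rho * g * Q * H * eta
rho * g = 1000 * 9.81 = 9810.0
P = 9810.0 * 4.2 * 75.7 * 0.75
P = 2339243.6 W

2339243.6


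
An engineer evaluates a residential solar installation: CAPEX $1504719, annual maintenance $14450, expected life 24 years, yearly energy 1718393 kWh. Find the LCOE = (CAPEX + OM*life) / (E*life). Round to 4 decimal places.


Total cost = CAPEX + OM * lifetime = 1504719 + 14450 * 24 = 1504719 + 346800 = 1851519
Total generation = annual * lifetime = 1718393 * 24 = 41241432 kWh
LCOE = 1851519 / 41241432
LCOE = 0.0449 $/kWh

0.0449


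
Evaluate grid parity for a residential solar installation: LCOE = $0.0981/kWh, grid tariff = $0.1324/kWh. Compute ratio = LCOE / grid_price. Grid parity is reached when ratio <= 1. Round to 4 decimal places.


Compare LCOE to grid price:
  LCOE = $0.0981/kWh, Grid price = $0.1324/kWh
  Ratio = LCOE / grid_price = 0.0981 / 0.1324 = 0.7409
  Grid parity achieved (ratio <= 1)? yes

0.7409
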